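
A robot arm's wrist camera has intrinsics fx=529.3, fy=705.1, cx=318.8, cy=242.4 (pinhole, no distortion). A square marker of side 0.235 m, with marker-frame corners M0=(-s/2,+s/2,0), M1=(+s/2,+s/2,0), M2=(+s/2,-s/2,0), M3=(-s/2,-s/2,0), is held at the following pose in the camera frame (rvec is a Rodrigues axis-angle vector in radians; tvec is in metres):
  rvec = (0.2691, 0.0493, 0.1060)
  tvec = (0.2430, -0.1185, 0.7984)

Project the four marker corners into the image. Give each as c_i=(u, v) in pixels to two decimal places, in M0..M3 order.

c0=(391.66, 226.39) c1=(541.97, 248.52) c2=(576.35, 40.85) c3=(413.40, 19.09)

Intrinsics K: fx=529.3, fy=705.1, cx=318.8, cy=242.4
Marker side s = 0.235 m; corners in marker frame (Z=0):
  M0 = (-0.1175, +0.1175, 0)
  M1 = (+0.1175, +0.1175, 0)
  M2 = (+0.1175, -0.1175, 0)
  M3 = (-0.1175, -0.1175, 0)
rvec = (0.2691, 0.0493, 0.1060), |rvec| = θ = 0.29340 rad = 16.810°
Rodrigues: sinθ=0.28920, 1−cosθ=0.04273; R = I + sinθ·[k]× + (1−cosθ)·[k]×²:
    [+0.99322 -0.09790 +0.06276]
    [+0.11107 +0.95847 -0.26266]
    [-0.03444 +0.26785 +0.96285]
t = (0.2430, -0.1185, 0.7984) m
M0: Pc = R·M0+t = (+0.11479, -0.01893, +0.83392); u = 529.3·(+0.11479)/0.83392 + 318.8 = 391.6613, v = 705.1·(-0.01893)/0.83392 + 242.4 = 226.3940
M1: Pc = R·M1+t = (+0.34820, +0.00717, +0.82583); u = 529.3·(+0.34820)/0.82583 + 318.8 = 541.9729, v = 705.1·(+0.00717)/0.82583 + 242.4 = 248.5232
M2: Pc = R·M2+t = (+0.37121, -0.21807, +0.76288); u = 529.3·(+0.37121)/0.76288 + 318.8 = 576.3490, v = 705.1·(-0.21807)/0.76288 + 242.4 = 40.8471
M3: Pc = R·M3+t = (+0.13780, -0.24417, +0.77097); u = 529.3·(+0.13780)/0.77097 + 318.8 = 413.4047, v = 705.1·(-0.24417)/0.77097 + 242.4 = 19.0910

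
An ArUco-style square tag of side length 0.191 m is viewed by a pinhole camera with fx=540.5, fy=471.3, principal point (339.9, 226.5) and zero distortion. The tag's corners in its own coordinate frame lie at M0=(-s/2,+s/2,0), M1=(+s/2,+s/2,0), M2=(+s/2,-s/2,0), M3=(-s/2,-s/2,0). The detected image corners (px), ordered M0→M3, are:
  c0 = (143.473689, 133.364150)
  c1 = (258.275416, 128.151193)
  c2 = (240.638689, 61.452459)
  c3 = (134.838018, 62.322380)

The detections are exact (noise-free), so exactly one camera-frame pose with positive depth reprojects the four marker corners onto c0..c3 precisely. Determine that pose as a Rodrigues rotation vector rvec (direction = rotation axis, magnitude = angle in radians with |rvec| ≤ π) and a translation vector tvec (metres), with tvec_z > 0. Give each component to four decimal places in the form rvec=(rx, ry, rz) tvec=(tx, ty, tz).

Intrinsics K: fx=540.5, fy=471.3, cx=339.9, cy=226.5
Marker side s = 0.191 m; corners in marker frame (Z=0):
  M0 = (-0.0955, +0.0955, 0)
  M1 = (+0.0955, +0.0955, 0)
  M2 = (+0.0955, -0.0955, 0)
  M3 = (-0.0955, -0.0955, 0)
Detected image corners:
  c0 = (143.473689, 133.364150) px
  c1 = (258.275416, 128.151193) px
  c2 = (240.638689, 61.452459) px
  c3 = (134.838018, 62.322380) px
Planar DLT: solve 8×8 A·h = b for H (H[2,2]=1):
  H  [+636.61893 -20.71017 +195.64630]
  H  [+14.40801 +315.53510 +94.75127]
  H  [+0.30967 -0.46413 +1.00000]
B = K⁻¹H; ‖b₁‖=1.037475, ‖b₂‖=1.037475; λ = 2/(‖b₁‖+‖b₂‖) = 0.963879, sign → tz>0 ⇒ λ=+0.963879
r₁ = λ·B[:,0] = (+0.94759,-0.11398,+0.29848); r₂ = λ·B[:,1] = (+0.24440,+0.86031,-0.44736)
r₃ = r₁×r₂ = (-0.20580,+0.49686,+0.84308); SVD([r₁ r₂ r₃]) → R = UVᵀ:
  R  [+0.94759 +0.24440 -0.20580]
  R  [-0.11398 +0.86031 +0.49686]
  R  [+0.29848 -0.44736 +0.84308]
t = (-0.25725, -0.26945, +0.96388) m
tr R = 2.650973; θ = arccos((tr R − 1)/2) = 0.599733 rad = 34.362°
axis k = ((R−Rᵀ)₃₂, (R−Rᵀ)₁₃, (R−Rᵀ)₂₁) / (2 sinθ) = (-0.836452, -0.446720, -0.317471)
rvec = θ·k = (-0.501648, -0.267913, -0.190398)

rvec=(-0.5016, -0.2679, -0.1904) tvec=(-0.2572, -0.2694, 0.9639)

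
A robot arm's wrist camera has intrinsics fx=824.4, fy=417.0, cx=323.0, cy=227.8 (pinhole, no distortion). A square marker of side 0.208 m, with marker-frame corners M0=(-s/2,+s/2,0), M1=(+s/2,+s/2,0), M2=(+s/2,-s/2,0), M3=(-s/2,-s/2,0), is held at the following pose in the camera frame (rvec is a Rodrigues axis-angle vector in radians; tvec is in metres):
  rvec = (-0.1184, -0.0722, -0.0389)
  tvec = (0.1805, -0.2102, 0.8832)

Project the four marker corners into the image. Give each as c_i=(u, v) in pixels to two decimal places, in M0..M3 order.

Intrinsics K: fx=824.4, fy=417.0, cx=323.0, cy=227.8
Marker side s = 0.208 m; corners in marker frame (Z=0):
  M0 = (-0.1040, +0.1040, 0)
  M1 = (+0.1040, +0.1040, 0)
  M2 = (+0.1040, -0.1040, 0)
  M3 = (-0.1040, -0.1040, 0)
rvec = (-0.1184, -0.0722, -0.0389), |rvec| = θ = 0.14403 rad = 8.252°
Rodrigues: sinθ=0.14353, 1−cosθ=0.01035; R = I + sinθ·[k]× + (1−cosθ)·[k]×²:
    [+0.99664 +0.04303 -0.06965]
    [-0.03450 +0.99225 +0.11939]
    [+0.07425 -0.11659 +0.99040]
t = (0.1805, -0.2102, 0.8832) m
M0: Pc = R·M0+t = (+0.08132, -0.10342, +0.86335); u = 824.4·(+0.08132)/0.86335 + 323.0 = 400.6553, v = 417.0·(-0.10342)/0.86335 + 227.8 = 177.8488
M1: Pc = R·M1+t = (+0.28863, -0.11059, +0.87880); u = 824.4·(+0.28863)/0.87880 + 323.0 = 593.7605, v = 417.0·(-0.11059)/0.87880 + 227.8 = 175.3217
M2: Pc = R·M2+t = (+0.27968, -0.31698, +0.90305); u = 824.4·(+0.27968)/0.90305 + 323.0 = 578.3183, v = 417.0·(-0.31698)/0.90305 + 227.8 = 81.4274
M3: Pc = R·M3+t = (+0.07237, -0.30981, +0.88760); u = 824.4·(+0.07237)/0.88760 + 323.0 = 390.2203, v = 417.0·(-0.30981)/0.88760 + 227.8 = 82.2518

c0=(400.66, 177.85) c1=(593.76, 175.32) c2=(578.32, 81.43) c3=(390.22, 82.25)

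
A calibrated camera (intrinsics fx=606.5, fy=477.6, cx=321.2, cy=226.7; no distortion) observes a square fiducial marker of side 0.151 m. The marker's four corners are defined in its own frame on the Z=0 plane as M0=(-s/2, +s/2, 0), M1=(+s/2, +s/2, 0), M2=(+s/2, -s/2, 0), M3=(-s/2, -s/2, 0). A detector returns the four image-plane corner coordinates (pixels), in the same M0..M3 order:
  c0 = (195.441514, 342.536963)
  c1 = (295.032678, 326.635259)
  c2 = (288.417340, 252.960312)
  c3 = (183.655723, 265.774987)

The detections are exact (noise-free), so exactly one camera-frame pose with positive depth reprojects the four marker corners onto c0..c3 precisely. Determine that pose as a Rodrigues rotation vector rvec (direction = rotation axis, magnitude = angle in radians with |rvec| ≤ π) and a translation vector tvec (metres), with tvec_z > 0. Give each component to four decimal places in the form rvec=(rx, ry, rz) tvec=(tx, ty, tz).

rvec=(0.2629, -0.3134, -0.0957) tvec=(-0.1154, 0.1314, 0.8842)

Intrinsics K: fx=606.5, fy=477.6, cx=321.2, cy=226.7
Marker side s = 0.151 m; corners in marker frame (Z=0):
  M0 = (-0.0755, +0.0755, 0)
  M1 = (+0.0755, +0.0755, 0)
  M2 = (+0.0755, -0.0755, 0)
  M3 = (-0.0755, -0.0755, 0)
Detected image corners:
  c0 = (195.441514, 342.536963) px
  c1 = (295.032678, 326.635259) px
  c2 = (288.417340, 252.960312) px
  c3 = (183.655723, 265.774987) px
Planar DLT: solve 8×8 A·h = b for H (H[2,2]=1):
  H  [+755.70186 +133.99405 +242.01609]
  H  [+2.70602 +588.57670 +297.66514]
  H  [+0.33009 +0.30540 +1.00000]
B = K⁻¹H; ‖b₁‖=1.131023, ‖b₂‖=1.131023; λ = 2/(‖b₁‖+‖b₂‖) = 0.884155, sign → tz>0 ⇒ λ=+0.884155
r₁ = λ·B[:,0] = (+0.94710,-0.13352,+0.29185); r₂ = λ·B[:,1] = (+0.05234,+0.96143,+0.27002)
r₃ = r₁×r₂ = (-0.31665,-0.24046,+0.91756); SVD([r₁ r₂ r₃]) → R = UVᵀ:
  R  [+0.94710 +0.05234 -0.31665]
  R  [-0.13352 +0.96143 -0.24046]
  R  [+0.29185 +0.27002 +0.91756]
t = (-0.11543, +0.13137, +0.88415) m
tr R = 2.826088; θ = arccos((tr R − 1)/2) = 0.420110 rad = 24.071°
axis k = ((R−Rᵀ)₃₂, (R−Rᵀ)₁₃, (R−Rᵀ)₂₁) / (2 sinθ) = (+0.625800, -0.745963, -0.227844)
rvec = θ·k = (+0.262905, -0.313387, -0.095720)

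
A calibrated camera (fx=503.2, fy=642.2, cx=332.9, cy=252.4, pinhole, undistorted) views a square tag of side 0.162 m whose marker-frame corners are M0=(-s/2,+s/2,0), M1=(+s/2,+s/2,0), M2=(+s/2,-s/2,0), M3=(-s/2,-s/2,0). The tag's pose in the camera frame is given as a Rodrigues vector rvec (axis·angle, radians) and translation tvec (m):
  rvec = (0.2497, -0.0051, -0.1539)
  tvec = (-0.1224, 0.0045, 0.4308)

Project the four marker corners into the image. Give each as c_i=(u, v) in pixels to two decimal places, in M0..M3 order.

c0=(121.10, 386.52) c1=(299.20, 351.95) c2=(265.85, 118.57) c3=(70.68, 157.78)

Intrinsics K: fx=503.2, fy=642.2, cx=332.9, cy=252.4
Marker side s = 0.162 m; corners in marker frame (Z=0):
  M0 = (-0.0810, +0.0810, 0)
  M1 = (+0.0810, +0.0810, 0)
  M2 = (+0.0810, -0.0810, 0)
  M3 = (-0.0810, -0.0810, 0)
rvec = (0.2497, -0.0051, -0.1539), |rvec| = θ = 0.29336 rad = 16.808°
Rodrigues: sinθ=0.28917, 1−cosθ=0.04272; R = I + sinθ·[k]× + (1−cosθ)·[k]×²:
    [+0.98823 +0.15107 -0.02410]
    [-0.15233 +0.95729 -0.24574]
    [-0.01405 +0.24652 +0.96903]
t = (-0.1224, 0.0045, 0.4308) m
M0: Pc = R·M0+t = (-0.19021, +0.09438, +0.45191); u = 503.2·(-0.19021)/0.45191 + 332.9 = 121.1003, v = 642.2·(+0.09438)/0.45191 + 252.4 = 386.5219
M1: Pc = R·M1+t = (-0.03012, +0.06970, +0.44963); u = 503.2·(-0.03012)/0.44963 + 332.9 = 299.1951, v = 642.2·(+0.06970)/0.44963 + 252.4 = 351.9534
M2: Pc = R·M2+t = (-0.05459, -0.08538, +0.40969); u = 503.2·(-0.05459)/0.40969 + 332.9 = 265.8505, v = 642.2·(-0.08538)/0.40969 + 252.4 = 118.5664
M3: Pc = R·M3+t = (-0.21468, -0.06070, +0.41197); u = 503.2·(-0.21468)/0.41197 + 332.9 = 70.6753, v = 642.2·(-0.06070)/0.41197 + 252.4 = 157.7754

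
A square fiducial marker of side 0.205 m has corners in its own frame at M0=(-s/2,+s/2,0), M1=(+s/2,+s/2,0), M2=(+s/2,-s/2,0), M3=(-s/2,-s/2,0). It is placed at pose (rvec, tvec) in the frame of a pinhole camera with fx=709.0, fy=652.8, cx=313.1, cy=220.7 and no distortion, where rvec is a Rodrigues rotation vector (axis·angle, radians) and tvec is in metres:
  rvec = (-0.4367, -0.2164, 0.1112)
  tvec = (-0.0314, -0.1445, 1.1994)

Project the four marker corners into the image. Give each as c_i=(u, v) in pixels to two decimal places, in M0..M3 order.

Intrinsics K: fx=709.0, fy=652.8, cx=313.1, cy=220.7
Marker side s = 0.205 m; corners in marker frame (Z=0):
  M0 = (-0.1025, +0.1025, 0)
  M1 = (+0.1025, +0.1025, 0)
  M2 = (+0.1025, -0.1025, 0)
  M3 = (-0.1025, -0.1025, 0)
rvec = (-0.4367, -0.2164, 0.1112), |rvec| = θ = 0.49990 rad = 28.642°
Rodrigues: sinθ=0.47934, 1−cosθ=0.12237; R = I + sinθ·[k]× + (1−cosθ)·[k]×²:
    [+0.97101 -0.06035 -0.23128]
    [+0.15290 +0.90056 +0.40695]
    [+0.18372 -0.43052 +0.88368]
t = (-0.0314, -0.1445, 1.1994) m
M0: Pc = R·M0+t = (-0.13711, -0.06786, +1.13644); u = 709.0·(-0.13711)/1.13644 + 313.1 = 227.5570, v = 652.8·(-0.06786)/1.13644 + 220.7 = 181.7167
M1: Pc = R·M1+t = (+0.06194, -0.03652, +1.17410); u = 709.0·(+0.06194)/1.17410 + 313.1 = 350.5052, v = 652.8·(-0.03652)/1.17410 + 220.7 = 200.3948
M2: Pc = R·M2+t = (+0.07431, -0.22114, +1.26236); u = 709.0·(+0.07431)/1.26236 + 313.1 = 354.8387, v = 652.8·(-0.22114)/1.26236 + 220.7 = 106.3451
M3: Pc = R·M3+t = (-0.12474, -0.25248, +1.22470); u = 709.0·(-0.12474)/1.22470 + 313.1 = 240.8840, v = 652.8·(-0.25248)/1.22470 + 220.7 = 86.1207

c0=(227.56, 181.72) c1=(350.51, 200.39) c2=(354.84, 106.35) c3=(240.88, 86.12)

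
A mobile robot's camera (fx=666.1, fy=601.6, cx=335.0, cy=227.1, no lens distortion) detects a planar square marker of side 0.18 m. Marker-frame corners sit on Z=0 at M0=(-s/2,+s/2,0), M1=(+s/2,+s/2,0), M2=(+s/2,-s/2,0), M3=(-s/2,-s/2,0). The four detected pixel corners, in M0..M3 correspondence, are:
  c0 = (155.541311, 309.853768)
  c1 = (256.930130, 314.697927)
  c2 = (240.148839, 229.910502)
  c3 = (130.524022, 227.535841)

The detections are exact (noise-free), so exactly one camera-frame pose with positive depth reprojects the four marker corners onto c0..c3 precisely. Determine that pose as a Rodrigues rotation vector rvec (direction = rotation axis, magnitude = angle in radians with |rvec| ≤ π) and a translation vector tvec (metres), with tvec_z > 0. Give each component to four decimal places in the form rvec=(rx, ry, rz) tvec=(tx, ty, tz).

rvec=(0.5342, 0.1996, -0.0317) tvec=(-0.2241, 0.0802, 1.0687)

Intrinsics K: fx=666.1, fy=601.6, cx=335.0, cy=227.1
Marker side s = 0.18 m; corners in marker frame (Z=0):
  M0 = (-0.0900, +0.0900, 0)
  M1 = (+0.0900, +0.0900, 0)
  M2 = (+0.0900, -0.0900, 0)
  M3 = (-0.0900, -0.0900, 0)
Detected image corners:
  c0 = (155.541311, 309.853768) px
  c1 = (256.930130, 314.697927) px
  c2 = (240.148839, 229.910502) px
  c3 = (130.524022, 227.535841) px
Planar DLT: solve 8×8 A·h = b for H (H[2,2]=1):
  H  [+549.05547 +208.55025 +195.35227]
  H  [-29.56844 +591.26279 +272.23752]
  H  [-0.18451 +0.47022 +1.00000]
B = K⁻¹H; ‖b₁‖=0.935684, ‖b₂‖=0.935684; λ = 2/(‖b₁‖+‖b₂‖) = 1.068737, sign → tz>0 ⇒ λ=+1.068737
r₁ = λ·B[:,0] = (+0.98012,+0.02191,-0.19720); r₂ = λ·B[:,1] = (+0.08187,+0.86067,+0.50255)
r₃ = r₁×r₂ = (+0.18073,-0.50870,+0.84176); SVD([r₁ r₂ r₃]) → R = UVᵀ:
  R  [+0.98012 +0.08187 +0.18073]
  R  [+0.02191 +0.86067 -0.50870]
  R  [-0.19720 +0.50255 +0.84176]
t = (-0.22406, +0.08019, +1.06874) m
tr R = 2.682546; θ = arccos((tr R − 1)/2) = 0.571163 rad = 32.725°
axis k = ((R−Rᵀ)₃₂, (R−Rᵀ)₁₃, (R−Rᵀ)₂₁) / (2 sinθ) = (+0.935279, +0.349540, -0.055452)
rvec = θ·k = (+0.534197, +0.199644, -0.031672)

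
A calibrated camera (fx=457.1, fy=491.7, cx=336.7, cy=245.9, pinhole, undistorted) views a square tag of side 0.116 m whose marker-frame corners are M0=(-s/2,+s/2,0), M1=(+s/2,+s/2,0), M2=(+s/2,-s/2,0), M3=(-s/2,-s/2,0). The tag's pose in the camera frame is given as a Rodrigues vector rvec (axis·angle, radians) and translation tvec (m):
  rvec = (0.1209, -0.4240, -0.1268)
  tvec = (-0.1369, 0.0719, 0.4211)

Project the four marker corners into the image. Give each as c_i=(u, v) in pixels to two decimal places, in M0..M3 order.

Intrinsics K: fx=457.1, fy=491.7, cx=336.7, cy=245.9
Marker side s = 0.116 m; corners in marker frame (Z=0):
  M0 = (-0.0580, +0.0580, 0)
  M1 = (+0.0580, +0.0580, 0)
  M2 = (+0.0580, -0.0580, 0)
  M3 = (-0.0580, -0.0580, 0)
rvec = (0.1209, -0.4240, -0.1268), |rvec| = θ = 0.45877 rad = 26.286°
Rodrigues: sinθ=0.44285, 1−cosθ=0.10340; R = I + sinθ·[k]× + (1−cosθ)·[k]×²:
    [+0.90378 +0.09721 -0.41681]
    [-0.14758 +0.98492 -0.09029]
    [+0.40175 +0.14312 +0.90450]
t = (-0.1369, 0.0719, 0.4211) m
M0: Pc = R·M0+t = (-0.18368, +0.13759, +0.40610); u = 457.1·(-0.18368)/0.40610 + 336.7 = 129.9514, v = 491.7·(+0.13759)/0.40610 + 245.9 = 412.4864
M1: Pc = R·M1+t = (-0.07884, +0.12047, +0.45270); u = 457.1·(-0.07884)/0.45270 + 336.7 = 257.0917, v = 491.7·(+0.12047)/0.45270 + 245.9 = 376.7429
M2: Pc = R·M2+t = (-0.09012, +0.00621, +0.43610); u = 457.1·(-0.09012)/0.43610 + 336.7 = 242.2413, v = 491.7·(+0.00621)/0.43610 + 245.9 = 252.9072
M3: Pc = R·M3+t = (-0.19496, +0.02333, +0.38950); u = 457.1·(-0.19496)/0.38950 + 336.7 = 107.9050, v = 491.7·(+0.02333)/0.38950 + 245.9 = 275.3573

c0=(129.95, 412.49) c1=(257.09, 376.74) c2=(242.24, 252.91) c3=(107.91, 275.36)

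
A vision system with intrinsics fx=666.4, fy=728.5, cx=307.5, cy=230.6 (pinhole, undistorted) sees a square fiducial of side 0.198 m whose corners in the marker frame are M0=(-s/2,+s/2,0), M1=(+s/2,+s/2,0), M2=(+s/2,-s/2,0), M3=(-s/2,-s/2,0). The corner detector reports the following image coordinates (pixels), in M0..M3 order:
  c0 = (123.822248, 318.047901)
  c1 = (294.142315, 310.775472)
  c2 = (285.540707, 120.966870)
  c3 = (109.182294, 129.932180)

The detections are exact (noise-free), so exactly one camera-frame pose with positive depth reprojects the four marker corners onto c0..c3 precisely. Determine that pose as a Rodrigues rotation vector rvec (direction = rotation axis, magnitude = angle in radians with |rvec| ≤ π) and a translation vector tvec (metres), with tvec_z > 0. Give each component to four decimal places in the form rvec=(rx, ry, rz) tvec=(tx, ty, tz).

Intrinsics K: fx=666.4, fy=728.5, cx=307.5, cy=230.6
Marker side s = 0.198 m; corners in marker frame (Z=0):
  M0 = (-0.0990, +0.0990, 0)
  M1 = (+0.0990, +0.0990, 0)
  M2 = (+0.0990, -0.0990, 0)
  M3 = (-0.0990, -0.0990, 0)
Detected image corners:
  c0 = (123.822248, 318.047901) px
  c1 = (294.142315, 310.775472) px
  c2 = (285.540707, 120.966870) px
  c3 = (109.182294, 129.932180) px
Planar DLT: solve 8×8 A·h = b for H (H[2,2]=1):
  H  [+867.54628 +95.00475 +202.95210]
  H  [-49.19368 +993.58634 +221.61492]
  H  [-0.03758 +0.17846 +1.00000]
B = K⁻¹H; ‖b₁‖=1.320888, ‖b₂‖=1.320888; λ = 2/(‖b₁‖+‖b₂‖) = 0.757067, sign → tz>0 ⇒ λ=+0.757067
r₁ = λ·B[:,0] = (+0.99871,-0.04212,-0.02845); r₂ = λ·B[:,1] = (+0.04559,+0.98978,+0.13510)
r₃ = r₁×r₂ = (+0.02247,-0.13623,+0.99042); SVD([r₁ r₂ r₃]) → R = UVᵀ:
  R  [+0.99871 +0.04559 +0.02247]
  R  [-0.04212 +0.98978 -0.13623]
  R  [-0.02845 +0.13510 +0.99042]
t = (-0.11877, -0.00934, +0.75707) m
tr R = 2.978913; θ = arccos((tr R − 1)/2) = 0.145342 rad = 8.328°
axis k = ((R−Rᵀ)₃₂, (R−Rᵀ)₁₃, (R−Rᵀ)₂₁) / (2 sinθ) = (+0.936706, +0.175788, -0.302789)
rvec = θ·k = (+0.136143, +0.025549, -0.044008)

rvec=(0.1361, 0.0255, -0.0440) tvec=(-0.1188, -0.0093, 0.7571)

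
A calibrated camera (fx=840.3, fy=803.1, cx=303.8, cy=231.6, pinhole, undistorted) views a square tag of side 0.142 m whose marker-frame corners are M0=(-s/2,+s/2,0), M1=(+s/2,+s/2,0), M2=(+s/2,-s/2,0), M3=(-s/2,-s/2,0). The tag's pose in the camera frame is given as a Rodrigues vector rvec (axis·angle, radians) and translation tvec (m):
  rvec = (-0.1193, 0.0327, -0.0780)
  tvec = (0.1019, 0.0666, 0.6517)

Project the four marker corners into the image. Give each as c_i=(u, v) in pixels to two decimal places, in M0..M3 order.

c0=(351.38, 409.03) c1=(537.11, 395.96) c2=(517.33, 220.21) c3=(336.50, 234.00)

Intrinsics K: fx=840.3, fy=803.1, cx=303.8, cy=231.6
Marker side s = 0.142 m; corners in marker frame (Z=0):
  M0 = (-0.0710, +0.0710, 0)
  M1 = (+0.0710, +0.0710, 0)
  M2 = (+0.0710, -0.0710, 0)
  M3 = (-0.0710, -0.0710, 0)
rvec = (-0.1193, 0.0327, -0.0780), |rvec| = θ = 0.14624 rad = 8.379°
Rodrigues: sinθ=0.14572, 1−cosθ=0.01067; R = I + sinθ·[k]× + (1−cosθ)·[k]×²:
    [+0.99643 +0.07578 +0.03723]
    [-0.07967 +0.98986 +0.11760]
    [-0.02794 -0.12015 +0.99236]
t = (0.1019, 0.0666, 0.6517) m
M0: Pc = R·M0+t = (+0.03653, +0.14254, +0.64515); u = 840.3·(+0.03653)/0.64515 + 303.8 = 351.3842, v = 803.1·(+0.14254)/0.64515 + 231.6 = 409.0325
M1: Pc = R·M1+t = (+0.17803, +0.13122, +0.64119); u = 840.3·(+0.17803)/0.64119 + 303.8 = 537.1110, v = 803.1·(+0.13122)/0.64119 + 231.6 = 395.9605
M2: Pc = R·M2+t = (+0.16727, -0.00934, +0.65825); u = 840.3·(+0.16727)/0.65825 + 303.8 = 517.3278, v = 803.1·(-0.00934)/0.65825 + 231.6 = 220.2088
M3: Pc = R·M3+t = (+0.02577, +0.00198, +0.66221); u = 840.3·(+0.02577)/0.66221 + 303.8 = 336.5046, v = 803.1·(+0.00198)/0.66221 + 231.6 = 233.9970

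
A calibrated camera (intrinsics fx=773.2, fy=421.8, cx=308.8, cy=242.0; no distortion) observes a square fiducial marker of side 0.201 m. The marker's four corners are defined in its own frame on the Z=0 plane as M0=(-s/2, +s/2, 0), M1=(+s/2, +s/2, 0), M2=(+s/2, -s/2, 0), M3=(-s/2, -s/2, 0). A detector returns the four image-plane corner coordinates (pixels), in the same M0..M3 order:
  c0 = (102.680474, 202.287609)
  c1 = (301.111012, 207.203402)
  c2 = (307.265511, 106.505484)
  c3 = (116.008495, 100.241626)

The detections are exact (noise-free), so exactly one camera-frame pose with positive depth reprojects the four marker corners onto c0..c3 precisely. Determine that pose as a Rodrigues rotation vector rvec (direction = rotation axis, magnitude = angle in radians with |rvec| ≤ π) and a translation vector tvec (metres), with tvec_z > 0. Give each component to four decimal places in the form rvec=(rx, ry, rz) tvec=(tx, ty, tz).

rvec=(-0.1434, -0.0638, 0.0359) tvec=(-0.1050, -0.1689, 0.8022)

Intrinsics K: fx=773.2, fy=421.8, cx=308.8, cy=242.0
Marker side s = 0.201 m; corners in marker frame (Z=0):
  M0 = (-0.1005, +0.1005, 0)
  M1 = (+0.1005, +0.1005, 0)
  M2 = (+0.1005, -0.1005, 0)
  M3 = (-0.1005, -0.1005, 0)
Detected image corners:
  c0 = (102.680474, 202.287609) px
  c1 = (301.111012, 207.203402) px
  c2 = (307.265511, 106.505484) px
  c3 = (116.008495, 100.241626) px
Planar DLT: solve 8×8 A·h = b for H (H[2,2]=1):
  H  [+984.77510 -85.41443 +207.59878]
  H  [+39.58687 +476.67940 +153.16721]
  H  [+0.07605 -0.17937 +1.00000]
B = K⁻¹H; ‖b₁‖=1.246598, ‖b₂‖=1.246598; λ = 2/(‖b₁‖+‖b₂‖) = 0.802183, sign → tz>0 ⇒ λ=+0.802183
r₁ = λ·B[:,0] = (+0.99732,+0.04029,+0.06101); r₂ = λ·B[:,1] = (-0.03115,+0.98910,-0.14388)
r₃ = r₁×r₂ = (-0.06614,+0.14160,+0.98771); SVD([r₁ r₂ r₃]) → R = UVᵀ:
  R  [+0.99732 -0.03115 -0.06614]
  R  [+0.04029 +0.98910 +0.14160]
  R  [+0.06101 -0.14388 +0.98771]
t = (-0.10499, -0.16894, +0.80218) m
tr R = 2.974140; θ = arccos((tr R − 1)/2) = 0.160983 rad = 9.224°
axis k = ((R−Rᵀ)₃₂, (R−Rᵀ)₁₃, (R−Rᵀ)₂₁) / (2 sinθ) = (-0.890529, -0.396613, +0.222839)
rvec = θ·k = (-0.143360, -0.063848, +0.035873)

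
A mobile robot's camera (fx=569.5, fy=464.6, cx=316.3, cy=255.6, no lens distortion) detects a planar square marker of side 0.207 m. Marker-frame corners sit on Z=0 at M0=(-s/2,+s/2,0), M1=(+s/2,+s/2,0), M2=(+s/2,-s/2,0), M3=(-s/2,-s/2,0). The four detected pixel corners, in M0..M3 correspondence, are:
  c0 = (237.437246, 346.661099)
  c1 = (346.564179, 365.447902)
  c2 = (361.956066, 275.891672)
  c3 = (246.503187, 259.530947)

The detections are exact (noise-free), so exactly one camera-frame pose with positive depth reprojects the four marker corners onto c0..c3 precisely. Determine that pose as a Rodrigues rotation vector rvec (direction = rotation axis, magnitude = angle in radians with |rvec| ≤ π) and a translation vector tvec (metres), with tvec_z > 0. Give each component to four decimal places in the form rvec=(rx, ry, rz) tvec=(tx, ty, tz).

rvec=(0.2459, 0.2063, 0.1406) tvec=(-0.0345, 0.1247, 1.0120)

Intrinsics K: fx=569.5, fy=464.6, cx=316.3, cy=255.6
Marker side s = 0.207 m; corners in marker frame (Z=0):
  M0 = (-0.1035, +0.1035, 0)
  M1 = (+0.1035, +0.1035, 0)
  M2 = (+0.1035, -0.1035, 0)
  M3 = (-0.1035, -0.1035, 0)
Detected image corners:
  c0 = (237.437246, 346.661099) px
  c1 = (346.564179, 365.447902) px
  c2 = (361.956066, 275.891672) px
  c3 = (246.503187, 259.530947) px
Planar DLT: solve 8×8 A·h = b for H (H[2,2]=1):
  H  [+487.55587 +16.40922 +296.89303]
  H  [+28.02452 +505.33753 +312.86981]
  H  [-0.18284 +0.25224 +1.00000]
B = K⁻¹H; ‖b₁‖=0.988152, ‖b₂‖=0.988152; λ = 2/(‖b₁‖+‖b₂‖) = 1.011990, sign → tz>0 ⇒ λ=+1.011990
r₁ = λ·B[:,0] = (+0.96915,+0.16284,-0.18504); r₂ = λ·B[:,1] = (-0.11262,+0.96029,+0.25527)
r₃ = r₁×r₂ = (+0.21926,-0.22655,+0.94900); SVD([r₁ r₂ r₃]) → R = UVᵀ:
  R  [+0.96915 -0.11262 +0.21926]
  R  [+0.16284 +0.96029 -0.22655]
  R  [-0.18504 +0.25527 +0.94900]
t = (-0.03449, +0.12474, +1.01199) m
tr R = 2.878436; θ = arccos((tr R − 1)/2) = 0.350450 rad = 20.079°
axis k = ((R−Rᵀ)₃₂, (R−Rᵀ)₁₃, (R−Rᵀ)₂₁) / (2 sinθ) = (+0.701702, +0.588797, +0.401165)
rvec = θ·k = (+0.245912, +0.206344, +0.140588)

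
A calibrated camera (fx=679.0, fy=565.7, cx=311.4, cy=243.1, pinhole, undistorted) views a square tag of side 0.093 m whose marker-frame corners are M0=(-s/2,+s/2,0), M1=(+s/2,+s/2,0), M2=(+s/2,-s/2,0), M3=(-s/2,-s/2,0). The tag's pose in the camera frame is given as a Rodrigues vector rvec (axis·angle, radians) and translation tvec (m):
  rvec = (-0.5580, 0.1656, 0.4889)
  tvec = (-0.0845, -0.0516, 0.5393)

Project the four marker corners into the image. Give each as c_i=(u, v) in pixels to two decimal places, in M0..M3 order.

c0=(122.32, 204.88) c1=(221.83, 244.52) c2=(285.07, 173.58) c3=(190.23, 140.15)

Intrinsics K: fx=679.0, fy=565.7, cx=311.4, cy=243.1
Marker side s = 0.093 m; corners in marker frame (Z=0):
  M0 = (-0.0465, +0.0465, 0)
  M1 = (+0.0465, +0.0465, 0)
  M2 = (+0.0465, -0.0465, 0)
  M3 = (-0.0465, -0.0465, 0)
rvec = (-0.5580, 0.1656, 0.4889), |rvec| = θ = 0.76014 rad = 43.553°
Rodrigues: sinθ=0.68902, 1−cosθ=0.27526; R = I + sinθ·[k]× + (1−cosθ)·[k]×²:
    [+0.87307 -0.48718 +0.02015]
    [+0.39914 +0.73780 +0.54436]
    [-0.28007 -0.46723 +0.83861]
t = (-0.0845, -0.0516, 0.5393) m
M0: Pc = R·M0+t = (-0.14775, -0.03585, +0.53060); u = 679.0·(-0.14775)/0.53060 + 311.4 = 122.3237, v = 565.7·(-0.03585)/0.53060 + 243.1 = 204.8760
M1: Pc = R·M1+t = (-0.06656, +0.00127, +0.50455); u = 679.0·(-0.06656)/0.50455 + 311.4 = 221.8320, v = 565.7·(+0.00127)/0.50455 + 243.1 = 244.5216
M2: Pc = R·M2+t = (-0.02125, -0.06735, +0.54800); u = 679.0·(-0.02125)/0.54800 + 311.4 = 285.0723, v = 565.7·(-0.06735)/0.54800 + 243.1 = 173.5772
M3: Pc = R·M3+t = (-0.10244, -0.10447, +0.57405); u = 679.0·(-0.10244)/0.57405 + 311.4 = 190.2268, v = 565.7·(-0.10447)/0.57405 + 243.1 = 140.1515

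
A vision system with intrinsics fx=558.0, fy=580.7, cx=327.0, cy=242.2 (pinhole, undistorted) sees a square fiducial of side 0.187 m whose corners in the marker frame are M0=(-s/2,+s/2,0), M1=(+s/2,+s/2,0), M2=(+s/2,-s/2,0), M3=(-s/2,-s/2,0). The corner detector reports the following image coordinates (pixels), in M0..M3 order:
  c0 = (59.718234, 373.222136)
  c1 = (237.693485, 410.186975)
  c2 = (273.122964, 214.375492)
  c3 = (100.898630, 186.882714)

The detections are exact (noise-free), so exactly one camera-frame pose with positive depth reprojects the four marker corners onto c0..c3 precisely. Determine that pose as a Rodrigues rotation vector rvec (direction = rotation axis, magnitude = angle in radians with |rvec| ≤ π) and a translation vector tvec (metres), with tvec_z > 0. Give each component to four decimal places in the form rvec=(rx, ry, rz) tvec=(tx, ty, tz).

Intrinsics K: fx=558.0, fy=580.7, cx=327.0, cy=242.2
Marker side s = 0.187 m; corners in marker frame (Z=0):
  M0 = (-0.0935, +0.0935, 0)
  M1 = (+0.0935, +0.0935, 0)
  M2 = (+0.0935, -0.0935, 0)
  M3 = (-0.0935, -0.0935, 0)
Detected image corners:
  c0 = (59.718234, 373.222136) px
  c1 = (237.693485, 410.186975) px
  c2 = (273.122964, 214.375492) px
  c3 = (100.898630, 186.882714) px
Planar DLT: solve 8×8 A·h = b for H (H[2,2]=1):
  H  [+897.91977 -242.98634 +166.40288]
  H  [+104.55673 +954.52597 +293.81201]
  H  [-0.22709 -0.22531 +1.00000]
B = K⁻¹H; ‖b₁‖=1.778347, ‖b₂‖=1.778347; λ = 2/(‖b₁‖+‖b₂‖) = 0.562320, sign → tz>0 ⇒ λ=+0.562320
r₁ = λ·B[:,0] = (+0.97970,+0.15451,-0.12770); r₂ = λ·B[:,1] = (-0.17062,+0.97716,-0.12670)
r₃ = r₁×r₂ = (+0.10520,+0.14591,+0.98369); SVD([r₁ r₂ r₃]) → R = UVᵀ:
  R  [+0.97970 -0.17062 +0.10520]
  R  [+0.15451 +0.97716 +0.14591]
  R  [-0.12770 -0.12670 +0.98369]
t = (-0.16184, +0.04998, +0.56232) m
tr R = 2.940549; θ = arccos((tr R − 1)/2) = 0.244433 rad = 14.005°
axis k = ((R−Rᵀ)₃₂, (R−Rᵀ)₁₃, (R−Rᵀ)₂₁) / (2 sinθ) = (-0.563233, +0.481188, +0.671734)
rvec = θ·k = (-0.137673, +0.117618, +0.164194)

rvec=(-0.1377, 0.1176, 0.1642) tvec=(-0.1618, 0.0500, 0.5623)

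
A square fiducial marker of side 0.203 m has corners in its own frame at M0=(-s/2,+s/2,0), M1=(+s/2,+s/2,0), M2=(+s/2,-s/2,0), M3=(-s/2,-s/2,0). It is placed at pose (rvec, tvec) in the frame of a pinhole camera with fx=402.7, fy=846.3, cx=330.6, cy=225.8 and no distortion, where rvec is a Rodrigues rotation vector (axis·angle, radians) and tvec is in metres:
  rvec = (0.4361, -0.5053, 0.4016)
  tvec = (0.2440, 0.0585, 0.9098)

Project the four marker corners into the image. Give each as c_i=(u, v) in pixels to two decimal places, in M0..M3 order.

c0=(383.01, 337.57) c1=(443.16, 369.75) c2=(491.27, 225.88) c3=(433.10, 172.27)

Intrinsics K: fx=402.7, fy=846.3, cx=330.6, cy=225.8
Marker side s = 0.203 m; corners in marker frame (Z=0):
  M0 = (-0.1015, +0.1015, 0)
  M1 = (+0.1015, +0.1015, 0)
  M2 = (+0.1015, -0.1015, 0)
  M3 = (-0.1015, -0.1015, 0)
rvec = (0.4361, -0.5053, 0.4016), |rvec| = θ = 0.77897 rad = 44.632°
Rodrigues: sinθ=0.70255, 1−cosθ=0.28836; R = I + sinθ·[k]× + (1−cosθ)·[k]×²:
    [+0.80202 -0.46692 -0.37250]
    [+0.25748 +0.83298 -0.48975]
    [+0.53896 +0.29688 +0.78828]
t = (0.2440, 0.0585, 0.9098) m
M0: Pc = R·M0+t = (+0.11520, +0.11691, +0.88523); u = 402.7·(+0.11520)/0.88523 + 330.6 = 383.0070, v = 846.3·(+0.11691)/0.88523 + 225.8 = 337.5715
M1: Pc = R·M1+t = (+0.27801, +0.16918, +0.99464); u = 402.7·(+0.27801)/0.99464 + 330.6 = 443.1592, v = 846.3·(+0.16918)/0.99464 + 225.8 = 369.7500
M2: Pc = R·M2+t = (+0.37280, +0.00009, +0.93437); u = 402.7·(+0.37280)/0.93437 + 330.6 = 491.2701, v = 846.3·(+0.00009)/0.93437 + 225.8 = 225.8789
M3: Pc = R·M3+t = (+0.20999, -0.05218, +0.82496); u = 402.7·(+0.20999)/0.82496 + 330.6 = 433.1041, v = 846.3·(-0.05218)/0.82496 + 225.8 = 172.2692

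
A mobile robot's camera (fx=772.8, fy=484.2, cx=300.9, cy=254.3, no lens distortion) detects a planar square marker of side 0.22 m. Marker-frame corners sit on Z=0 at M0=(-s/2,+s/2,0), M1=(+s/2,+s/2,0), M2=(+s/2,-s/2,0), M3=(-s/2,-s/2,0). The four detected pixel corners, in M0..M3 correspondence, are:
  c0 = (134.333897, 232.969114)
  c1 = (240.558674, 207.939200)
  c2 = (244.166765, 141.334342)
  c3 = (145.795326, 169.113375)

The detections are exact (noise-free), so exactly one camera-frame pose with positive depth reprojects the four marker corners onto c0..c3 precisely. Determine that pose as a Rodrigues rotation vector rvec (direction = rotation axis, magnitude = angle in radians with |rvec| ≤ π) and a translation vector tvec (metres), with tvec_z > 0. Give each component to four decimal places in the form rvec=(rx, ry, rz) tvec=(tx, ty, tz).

Intrinsics K: fx=772.8, fy=484.2, cx=300.9, cy=254.3
Marker side s = 0.22 m; corners in marker frame (Z=0):
  M0 = (-0.1100, +0.1100, 0)
  M1 = (+0.1100, +0.1100, 0)
  M2 = (+0.1100, -0.1100, 0)
  M3 = (-0.1100, -0.1100, 0)
Detected image corners:
  c0 = (134.333897, 232.969114) px
  c1 = (240.558674, 207.939200) px
  c2 = (244.166765, 141.334342) px
  c3 = (145.795326, 169.113375) px
Planar DLT: solve 8×8 A·h = b for H (H[2,2]=1):
  H  [+398.66153 -106.47796 +189.43863]
  H  [-184.71502 +225.97291 +186.99463]
  H  [-0.34305 -0.37422 +1.00000]
B = K⁻¹H; ‖b₁‖=0.761562, ‖b₂‖=0.761562; λ = 2/(‖b₁‖+‖b₂‖) = 1.313090, sign → tz>0 ⇒ λ=+1.313090
r₁ = λ·B[:,0] = (+0.85277,-0.26435,-0.45045); r₂ = λ·B[:,1] = (+0.01041,+0.87088,-0.49138)
r₃ = r₁×r₂ = (+0.52219,+0.41435,+0.74541); SVD([r₁ r₂ r₃]) → R = UVᵀ:
  R  [+0.85277 +0.01041 +0.52219]
  R  [-0.26435 +0.87088 +0.41435]
  R  [-0.45045 -0.49138 +0.74541]
t = (-0.18939, -0.18252, +1.31309) m
tr R = 2.469062; θ = arccos((tr R − 1)/2) = 0.745821 rad = 42.732°
axis k = ((R−Rᵀ)₃₂, (R−Rᵀ)₁₃, (R−Rᵀ)₂₁) / (2 sinθ) = (-0.667375, +0.716676, -0.202450)
rvec = θ·k = (-0.497743, +0.534512, -0.150991)

rvec=(-0.4977, 0.5345, -0.1510) tvec=(-0.1894, -0.1825, 1.3131)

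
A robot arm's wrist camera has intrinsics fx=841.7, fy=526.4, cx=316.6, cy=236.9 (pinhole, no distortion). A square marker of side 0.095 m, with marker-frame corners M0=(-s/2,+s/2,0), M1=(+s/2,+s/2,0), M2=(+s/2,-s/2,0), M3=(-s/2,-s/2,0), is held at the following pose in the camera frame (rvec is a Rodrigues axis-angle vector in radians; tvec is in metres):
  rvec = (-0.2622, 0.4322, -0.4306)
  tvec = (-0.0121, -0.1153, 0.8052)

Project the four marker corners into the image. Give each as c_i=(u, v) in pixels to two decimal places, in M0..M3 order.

Intrinsics K: fx=841.7, fy=526.4, cx=316.6, cy=236.9
Marker side s = 0.095 m; corners in marker frame (Z=0):
  M0 = (-0.0475, +0.0475, 0)
  M1 = (+0.0475, +0.0475, 0)
  M2 = (+0.0475, -0.0475, 0)
  M3 = (-0.0475, -0.0475, 0)
rvec = (-0.2622, 0.4322, -0.4306), |rvec| = θ = 0.66405 rad = 38.047°
Rodrigues: sinθ=0.61631, 1−cosθ=0.21250; R = I + sinθ·[k]× + (1−cosθ)·[k]×²:
    [+0.82063 +0.34503 +0.45554]
    [-0.45425 +0.87752 +0.15367]
    [-0.34672 -0.33303 +0.87685]
t = (-0.0121, -0.1153, 0.8052) m
M0: Pc = R·M0+t = (-0.03469, -0.05204, +0.80585); u = 841.7·(-0.03469)/0.80585 + 316.6 = 280.3658, v = 526.4·(-0.05204)/0.80585 + 236.9 = 202.9058
M1: Pc = R·M1+t = (+0.04327, -0.09519, +0.77291); u = 841.7·(+0.04327)/0.77291 + 316.6 = 363.7201, v = 526.4·(-0.09519)/0.77291 + 236.9 = 172.0665
M2: Pc = R·M2+t = (+0.01049, -0.17856, +0.80455); u = 841.7·(+0.01049)/0.80455 + 316.6 = 327.5753, v = 526.4·(-0.17856)/0.80455 + 236.9 = 120.0725
M3: Pc = R·M3+t = (-0.06747, -0.13541, +0.83749); u = 841.7·(-0.06747)/0.83749 + 316.6 = 248.7915, v = 526.4·(-0.13541)/0.83749 + 236.9 = 151.7917

c0=(280.37, 202.91) c1=(363.72, 172.07) c2=(327.58, 120.07) c3=(248.79, 151.79)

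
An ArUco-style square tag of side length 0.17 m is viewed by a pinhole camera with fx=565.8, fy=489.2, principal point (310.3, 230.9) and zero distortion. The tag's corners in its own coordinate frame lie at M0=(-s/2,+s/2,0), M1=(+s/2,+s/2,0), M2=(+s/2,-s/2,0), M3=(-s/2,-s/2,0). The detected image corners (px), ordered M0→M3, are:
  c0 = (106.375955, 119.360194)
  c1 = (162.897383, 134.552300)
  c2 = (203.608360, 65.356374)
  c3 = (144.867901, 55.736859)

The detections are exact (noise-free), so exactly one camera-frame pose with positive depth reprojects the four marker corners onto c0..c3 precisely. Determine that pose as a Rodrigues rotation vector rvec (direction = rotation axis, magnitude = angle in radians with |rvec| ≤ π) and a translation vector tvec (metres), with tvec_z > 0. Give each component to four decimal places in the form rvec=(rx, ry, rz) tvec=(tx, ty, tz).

Intrinsics K: fx=565.8, fy=489.2, cx=310.3, cy=230.9
Marker side s = 0.17 m; corners in marker frame (Z=0):
  M0 = (-0.0850, +0.0850, 0)
  M1 = (+0.0850, +0.0850, 0)
  M2 = (+0.0850, -0.0850, 0)
  M3 = (-0.0850, -0.0850, 0)
Detected image corners:
  c0 = (106.375955, 119.360194) px
  c1 = (162.897383, 134.552300) px
  c2 = (203.608360, 65.356374) px
  c3 = (144.867901, 55.736859) px
Planar DLT: solve 8×8 A·h = b for H (H[2,2]=1):
  H  [+265.71147 -248.10954 +153.44219]
  H  [+28.30932 +380.62051 +93.21915]
  H  [-0.47495 -0.09987 +1.00000]
B = K⁻¹H; ‖b₁‖=0.915510, ‖b₂‖=0.915510; λ = 2/(‖b₁‖+‖b₂‖) = 1.092287, sign → tz>0 ⇒ λ=+1.092287
r₁ = λ·B[:,0] = (+0.79747,+0.30807,-0.51878); r₂ = λ·B[:,1] = (-0.41916,+0.90134,-0.10908)
r₃ = r₁×r₂ = (+0.43399,+0.30444,+0.84792); SVD([r₁ r₂ r₃]) → R = UVᵀ:
  R  [+0.79747 -0.41916 +0.43399]
  R  [+0.30807 +0.90134 +0.30444]
  R  [-0.51878 -0.10908 +0.84792]
t = (-0.30282, -0.30741, +1.09229) m
tr R = 2.546731; θ = arccos((tr R − 1)/2) = 0.686663 rad = 39.343°
axis k = ((R−Rᵀ)₃₂, (R−Rᵀ)₁₃, (R−Rᵀ)₂₁) / (2 sinθ) = (-0.326143, +0.751440, +0.573557)
rvec = θ·k = (-0.223951, +0.515986, +0.393841)

rvec=(-0.2240, 0.5160, 0.3938) tvec=(-0.3028, -0.3074, 1.0923)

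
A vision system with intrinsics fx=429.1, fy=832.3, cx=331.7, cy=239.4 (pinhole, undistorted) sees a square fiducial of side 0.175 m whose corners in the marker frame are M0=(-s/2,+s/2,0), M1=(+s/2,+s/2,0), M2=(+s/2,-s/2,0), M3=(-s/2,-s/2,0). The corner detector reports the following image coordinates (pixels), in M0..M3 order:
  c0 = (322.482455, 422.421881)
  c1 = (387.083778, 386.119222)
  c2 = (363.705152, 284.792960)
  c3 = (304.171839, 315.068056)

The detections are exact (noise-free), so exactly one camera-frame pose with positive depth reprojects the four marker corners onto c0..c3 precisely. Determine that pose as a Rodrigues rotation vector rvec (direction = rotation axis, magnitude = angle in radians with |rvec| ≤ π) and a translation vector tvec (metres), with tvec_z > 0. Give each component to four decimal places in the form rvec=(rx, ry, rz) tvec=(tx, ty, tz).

rvec=(-0.6739, -0.1022, -0.2953) tvec=(0.0338, 0.1520, 1.1489)

Intrinsics K: fx=429.1, fy=832.3, cx=331.7, cy=239.4
Marker side s = 0.175 m; corners in marker frame (Z=0):
  M0 = (-0.0875, +0.0875, 0)
  M1 = (+0.0875, +0.0875, 0)
  M2 = (+0.0875, -0.0875, 0)
  M3 = (-0.0875, -0.0875, 0)
Detected image corners:
  c0 = (322.482455, 422.421881) px
  c1 = (387.083778, 386.119222) px
  c2 = (363.705152, 284.792960) px
  c3 = (304.171839, 315.068056) px
Planar DLT: solve 8×8 A·h = b for H (H[2,2]=1):
  H  [+410.38244 -60.28836 +344.32969]
  H  [-131.79631 +412.33745 +349.48122]
  H  [+0.16370 -0.52157 +1.00000]
B = K⁻¹H; ‖b₁‖=0.870419, ‖b₂‖=0.870419; λ = 2/(‖b₁‖+‖b₂‖) = 1.148872, sign → tz>0 ⇒ λ=+1.148872
r₁ = λ·B[:,0] = (+0.95337,-0.23602,+0.18807); r₂ = λ·B[:,1] = (+0.30179,+0.74153,-0.59922)
r₃ = r₁×r₂ = (+0.00197,+0.62803,+0.77818); SVD([r₁ r₂ r₃]) → R = UVᵀ:
  R  [+0.95337 +0.30179 +0.00197]
  R  [-0.23602 +0.74153 +0.62803]
  R  [+0.18807 -0.59922 +0.77818]
t = (+0.03381, +0.15195, +1.14887) m
tr R = 2.473086; θ = arccos((tr R − 1)/2) = 0.742851 rad = 42.562°
axis k = ((R−Rᵀ)₃₂, (R−Rᵀ)₁₃, (R−Rᵀ)₂₁) / (2 sinθ) = (-0.907205, -0.137574, -0.397558)
rvec = θ·k = (-0.673918, -0.102197, -0.295326)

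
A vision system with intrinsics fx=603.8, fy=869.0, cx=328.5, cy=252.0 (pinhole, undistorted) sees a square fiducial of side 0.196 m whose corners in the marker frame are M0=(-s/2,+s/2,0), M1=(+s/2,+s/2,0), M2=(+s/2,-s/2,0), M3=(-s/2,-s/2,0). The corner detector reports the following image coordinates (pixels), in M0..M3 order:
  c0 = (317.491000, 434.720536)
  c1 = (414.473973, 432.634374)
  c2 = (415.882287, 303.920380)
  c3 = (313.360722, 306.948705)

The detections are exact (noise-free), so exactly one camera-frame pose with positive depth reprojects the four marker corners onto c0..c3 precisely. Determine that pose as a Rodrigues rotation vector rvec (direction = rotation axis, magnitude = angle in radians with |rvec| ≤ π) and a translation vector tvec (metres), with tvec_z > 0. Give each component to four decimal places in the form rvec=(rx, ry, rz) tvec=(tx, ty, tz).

Intrinsics K: fx=603.8, fy=869.0, cx=328.5, cy=252.0
Marker side s = 0.196 m; corners in marker frame (Z=0):
  M0 = (-0.0980, +0.0980, 0)
  M1 = (+0.0980, +0.0980, 0)
  M2 = (+0.0980, -0.0980, 0)
  M3 = (-0.0980, -0.0980, 0)
Detected image corners:
  c0 = (317.491000, 434.720536) px
  c1 = (414.473973, 432.634374) px
  c2 = (415.882287, 303.920380) px
  c3 = (313.360722, 306.948705) px
Planar DLT: solve 8×8 A·h = b for H (H[2,2]=1):
  H  [+496.92131 +110.63032 +365.16536]
  H  [-24.74171 +759.14248 +371.34284]
  H  [-0.03183 +0.28372 +1.00000]
B = K⁻¹H; ‖b₁‖=0.841127, ‖b₂‖=0.841127; λ = 2/(‖b₁‖+‖b₂‖) = 1.188880, sign → tz>0 ⇒ λ=+1.188880
r₁ = λ·B[:,0] = (+0.99902,-0.02288,-0.03784); r₂ = λ·B[:,1] = (+0.03432,+0.94077,+0.33731)
r₃ = r₁×r₂ = (+0.02788,-0.33827,+0.94063); SVD([r₁ r₂ r₃]) → R = UVᵀ:
  R  [+0.99902 +0.03432 +0.02788]
  R  [-0.02288 +0.94077 -0.33827]
  R  [-0.03784 +0.33731 +0.94063]
t = (+0.07219, +0.16327, +1.18888) m
tr R = 2.880426; θ = arccos((tr R − 1)/2) = 0.347541 rad = 19.913°
axis k = ((R−Rᵀ)₃₂, (R−Rᵀ)₁₃, (R−Rᵀ)₂₁) / (2 sinθ) = (+0.991787, +0.096475, -0.083965)
rvec = θ·k = (+0.344687, +0.033529, -0.029181)

rvec=(0.3447, 0.0335, -0.0292) tvec=(0.0722, 0.1633, 1.1889)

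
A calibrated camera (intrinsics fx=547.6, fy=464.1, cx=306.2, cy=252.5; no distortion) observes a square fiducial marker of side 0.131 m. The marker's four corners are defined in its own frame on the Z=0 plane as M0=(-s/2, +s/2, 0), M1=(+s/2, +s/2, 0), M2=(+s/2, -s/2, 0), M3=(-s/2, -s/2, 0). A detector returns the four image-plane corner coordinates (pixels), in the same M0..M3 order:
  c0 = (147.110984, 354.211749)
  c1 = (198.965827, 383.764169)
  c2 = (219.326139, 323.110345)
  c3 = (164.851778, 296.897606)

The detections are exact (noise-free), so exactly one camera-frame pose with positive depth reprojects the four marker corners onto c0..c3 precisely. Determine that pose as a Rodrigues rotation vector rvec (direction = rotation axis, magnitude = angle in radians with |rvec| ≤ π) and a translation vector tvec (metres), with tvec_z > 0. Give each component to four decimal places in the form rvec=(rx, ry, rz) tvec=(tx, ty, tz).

rvec=(0.0960, 0.5408, 0.3360) tvec=(-0.2132, 0.1753, 0.9366)

Intrinsics K: fx=547.6, fy=464.1, cx=306.2, cy=252.5
Marker side s = 0.131 m; corners in marker frame (Z=0):
  M0 = (-0.0655, +0.0655, 0)
  M1 = (+0.0655, +0.0655, 0)
  M2 = (+0.0655, -0.0655, 0)
  M3 = (-0.0655, -0.0655, 0)
Detected image corners:
  c0 = (147.110984, 354.211749) px
  c1 = (198.965827, 383.764169) px
  c2 = (219.326139, 323.110345) px
  c3 = (164.851778, 296.897606) px
Planar DLT: solve 8×8 A·h = b for H (H[2,2]=1):
  H  [+310.47825 -110.54195 +181.53737]
  H  [+35.90371 +514.05549 +339.38510]
  H  [-0.52165 +0.18920 +1.00000]
B = K⁻¹H; ‖b₁‖=1.067652, ‖b₂‖=1.067652; λ = 2/(‖b₁‖+‖b₂‖) = 0.936635, sign → tz>0 ⇒ λ=+0.936635
r₁ = λ·B[:,0] = (+0.80426,+0.33829,-0.48860); r₂ = λ·B[:,1] = (-0.28816,+0.94104,+0.17721)
r₃ = r₁×r₂ = (+0.51974,-0.00173,+0.85432); SVD([r₁ r₂ r₃]) → R = UVᵀ:
  R  [+0.80426 -0.28816 +0.51974]
  R  [+0.33829 +0.94104 -0.00173]
  R  [-0.48860 +0.17721 +0.85432]
t = (-0.21323, +0.17535, +0.93664) m
tr R = 2.599626; θ = arccos((tr R − 1)/2) = 0.643812 rad = 36.888°
axis k = ((R−Rᵀ)₃₂, (R−Rᵀ)₁₃, (R−Rᵀ)₂₁) / (2 sinθ) = (+0.149050, +0.839929, +0.521827)
rvec = θ·k = (+0.095960, +0.540757, +0.335958)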